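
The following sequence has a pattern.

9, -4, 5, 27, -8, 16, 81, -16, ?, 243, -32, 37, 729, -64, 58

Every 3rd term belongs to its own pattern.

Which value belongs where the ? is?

21

Taking every 3rd term gives 3 separate tracks.
Track A: 9, 27, 81, 243, 729. Successive powers of 3.
Track B: -4, -8, -16, -32, -64. Multiplying by 2 each time.
Track C: 5, 16, ?, 37, 58. Fibonacci-style (each term is the sum of the two before it).
The gap is track C's term 3; the rule gives 21.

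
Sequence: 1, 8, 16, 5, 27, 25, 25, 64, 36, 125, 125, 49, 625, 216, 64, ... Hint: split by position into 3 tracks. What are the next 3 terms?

Read the sequence 3 terms at a time; column i is its own pattern.
Track A: 1, 5, 25, 125, 625 (powers 5^0, 5^1, 5^2, …).
Track B: 8, 27, 64, 125, 216 (perfect cubes starting at 2³).
Track C: 16, 25, 36, 49, 64 (consecutive squares n² from n = 4).
Position 16 falls in track A as its term 6, giving 3125.
Term 17 comes from track B (its 6th entry): 343.
The 18th slot belongs to track C; its 6th term is 81.

3125, 343, 81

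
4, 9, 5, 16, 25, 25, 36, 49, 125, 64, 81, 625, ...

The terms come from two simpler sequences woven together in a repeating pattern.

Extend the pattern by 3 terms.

100, 121, 3125

The slot pattern repeats as AAB (period 3), so there are 2 interleaved tracks.
Track A = 4, 9, 16, 25, 36, 49, 64, 81: the squares 2², 3², 4², ….
Track B = 5, 25, 125, 625: powers 5^1, 5^2, 5^3, ….
Position 13 falls in track A as its term 9, giving 100.
Position 14 falls in track A as its term 10, giving 121.
Term 15 comes from track B (its 5th entry): 3125.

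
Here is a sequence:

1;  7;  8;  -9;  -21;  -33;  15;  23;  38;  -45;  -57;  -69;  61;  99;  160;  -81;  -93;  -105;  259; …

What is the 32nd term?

7519

The slot pattern repeats as AAABBB (period 6), so there are 2 interleaved tracks.
Track A: 1, 7, 8, 15, 23, 38, 61, 99, 160, 259 — a Fibonacci-like recurrence a_n = a_{n-1} + a_{n-2}.
Track B: -9, -21, -33, -45, -57, -69, -81, -93, -105 — subtracting 12 each time.
Position 32 falls in track A as its term 17, giving 7519.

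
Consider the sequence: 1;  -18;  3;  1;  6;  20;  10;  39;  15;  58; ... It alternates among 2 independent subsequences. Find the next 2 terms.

21, 77

Taking every 2nd term gives 2 separate tracks.
Track A: 1, 3, 6, 10, 15. Triangular numbers starting at T_1.
Track B: -18, 1, 20, 39, 58. Linear: a_n = -37 + 19·n.
The 11th slot belongs to track A; its 6th term is 21.
The 12th slot belongs to track B; its 6th term is 77.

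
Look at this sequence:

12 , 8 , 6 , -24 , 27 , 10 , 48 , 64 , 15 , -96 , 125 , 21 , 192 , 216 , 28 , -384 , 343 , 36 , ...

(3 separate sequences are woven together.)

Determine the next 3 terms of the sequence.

768, 512, 45

Taking every 3rd term gives 3 separate tracks.
Subsequence A is 12, -24, 48, -96, 192, -384, which is a geometric progression (common ratio -2).
Subsequence B is 8, 27, 64, 125, 216, 343, which is consecutive cubes n³ from n = 2.
Subsequence C is 6, 10, 15, 21, 28, 36, which is the triangular numbers T_3, T_4, ….
Position 19 → subsequence A, term 7 = 768.
The 20th slot belongs to subsequence B; its 7th term is 512.
Position 21 falls in subsequence C as its term 7, giving 45.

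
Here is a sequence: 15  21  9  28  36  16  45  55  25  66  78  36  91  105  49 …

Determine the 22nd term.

190

The slot pattern repeats as AAB (period 3), so there are 2 interleaved tracks.
Track A = 15, 21, 28, 36, 45, 55, 66, 78, 91, 105: the triangular numbers T_5, T_6, ….
Track B = 9, 16, 25, 36, 49: the squares 3², 4², 5², ….
Term 22 comes from track A (its 15th entry): 190.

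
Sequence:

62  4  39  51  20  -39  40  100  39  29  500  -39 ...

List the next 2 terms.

18, 2500

Split by position mod 3: positions 1, 4, 7, … form one track, and each other residue class forms its own.
Track A = 62, 51, 40, 29: arithmetic, step −11.
Track B = 4, 20, 100, 500: geometric, ×5 each step.
Track C = 39, -39, 39, -39: alternating ±39.
Position 13 falls in track A as its term 5, giving 18.
Position 14 falls in track B as its term 5, giving 2500.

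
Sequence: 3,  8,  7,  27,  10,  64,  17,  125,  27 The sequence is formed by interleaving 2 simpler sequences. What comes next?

Odd-indexed and even-indexed terms follow separate rules.
Track A: 3, 7, 10, 17, 27 — Fibonacci-style (each term is the sum of the two before it).
Track B: 8, 27, 64, 125 — the cubes 2³, 3³, 4³, ….
Term 10 comes from track B (its 5th entry): 216.

216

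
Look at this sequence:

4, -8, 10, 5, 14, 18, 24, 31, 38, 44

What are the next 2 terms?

Positions 1, 3, 5, … form one subsequence and positions 2, 4, 6, … form another.
Subsequence A: 4, 10, 14, 24, 38 — Fibonacci-style (each term is the sum of the two before it).
Subsequence B: -8, 5, 18, 31, 44 — adding 13 each time.
The 11th slot belongs to subsequence A; its 6th term is 62.
Position 12 falls in subsequence B as its term 6, giving 57.

62, 57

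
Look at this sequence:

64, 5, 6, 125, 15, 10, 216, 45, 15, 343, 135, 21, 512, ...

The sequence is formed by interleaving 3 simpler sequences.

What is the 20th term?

3645

Split by position mod 3: positions 1, 4, 7, … form one track, and each other residue class forms its own.
Track A: 64, 125, 216, 343, 512. The cubes 4³, 5³, 6³, ….
Track B: 5, 15, 45, 135. Multiplying by 3 each time.
Track C: 6, 10, 15, 21. The triangular numbers T_3, T_4, ….
Position 20 → track B, term 7 = 3645.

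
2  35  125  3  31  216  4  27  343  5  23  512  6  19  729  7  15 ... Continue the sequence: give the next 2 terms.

Read the sequence 3 terms at a time; column i is its own pattern.
Track A is 2, 3, 4, 5, 6, 7, which is arithmetic, step +1.
Track B is 35, 31, 27, 23, 19, 15, which is linear: a_n = 39 − 4·n.
Track C is 125, 216, 343, 512, 729, which is consecutive cubes n³ from n = 5.
Position 18 → track C, term 6 = 1000.
The 19th slot belongs to track A; its 7th term is 8.

1000, 8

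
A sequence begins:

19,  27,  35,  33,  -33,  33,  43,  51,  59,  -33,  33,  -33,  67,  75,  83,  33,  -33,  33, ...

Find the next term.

Reading positions in blocks of 6 reveals the pattern AAABBB — 2 tracks woven together.
Track A = 19, 27, 35, 43, 51, 59, 67, 75, 83: linear: a_n = 11 + 8·n.
Track B = 33, -33, 33, -33, 33, -33, 33, -33, 33: alternating ±33.
Position 19 → track A, term 10 = 91.

91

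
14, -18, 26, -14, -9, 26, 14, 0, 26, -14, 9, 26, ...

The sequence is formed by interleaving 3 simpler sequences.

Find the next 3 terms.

14, 18, 26

Split by position mod 3: positions 1, 4, 7, … form one track, and each other residue class forms its own.
Track A: 14, -14, 14, -14 (the oscillation 14·(−1)^(n+1)).
Track B: -18, -9, 0, 9 (linear: a_n = -27 + 9·n).
Track C: 26, 26, 26, 26 (the constant sequence 26).
Term 13 comes from track A (its 5th entry): 14.
Position 14 falls in track B as its term 5, giving 18.
Position 15 → track C, term 5 = 26.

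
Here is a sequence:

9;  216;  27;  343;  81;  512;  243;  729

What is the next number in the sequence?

729

Taking every 2nd term gives 2 separate tracks.
Stream A = 9, 27, 81, 243: powers of 3.
Stream B = 216, 343, 512, 729: perfect cubes starting at 6³.
The 9th slot belongs to stream A; its 5th term is 729.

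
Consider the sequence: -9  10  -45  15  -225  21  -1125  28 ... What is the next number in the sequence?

Taking every 2nd term gives 2 separate tracks.
Track A is -9, -45, -225, -1125, which is geometric, ×5 each step.
Track B is 10, 15, 21, 28, which is triangular numbers n(n+1)/2 for n = 4, 5, ….
Position 9 → track A, term 5 = -5625.

-5625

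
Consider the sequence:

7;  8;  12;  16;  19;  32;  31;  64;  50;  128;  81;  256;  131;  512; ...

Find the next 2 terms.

Odd-indexed and even-indexed terms follow separate rules.
Track A = 7, 12, 19, 31, 50, 81, 131: each term equals the sum of the previous two.
Track B = 8, 16, 32, 64, 128, 256, 512: powers of 2.
The 15th slot belongs to track A; its 8th term is 212.
Position 16 → track B, term 8 = 1024.

212, 1024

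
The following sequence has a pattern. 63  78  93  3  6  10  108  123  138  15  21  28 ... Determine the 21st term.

228

Reading positions in blocks of 6 reveals the pattern AAABBB — 2 tracks woven together.
Track A = 63, 78, 93, 108, 123, 138: arithmetic, step +15.
Track B = 3, 6, 10, 15, 21, 28: the triangular numbers T_2, T_3, ….
The 21st slot belongs to track A; its 12th term is 228.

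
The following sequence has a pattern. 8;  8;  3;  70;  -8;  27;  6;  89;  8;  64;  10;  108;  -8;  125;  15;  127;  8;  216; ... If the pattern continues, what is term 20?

Split by position mod 4 into 4 tracks.
Track A is 8, -8, 8, -8, 8, which is the oscillation 8·(−1)^(n+1).
Track B is 8, 27, 64, 125, 216, which is consecutive cubes n³ from n = 2.
Track C is 3, 6, 10, 15, which is the triangular numbers T_2, T_3, ….
Track D is 70, 89, 108, 127, which is arithmetic, step +19.
Term 20 comes from track D (its 5th entry): 146.

146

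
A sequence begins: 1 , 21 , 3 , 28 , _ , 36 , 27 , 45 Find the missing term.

9

Split by position mod 2 into 2 tracks.
Subsequence A: 1, 3, ?, 27 (powers 3^0, 3^1, 3^2, …).
Subsequence B: 21, 28, 36, 45 (the triangular numbers T_6, T_7, …).
So the missing entry in subsequence A is 9.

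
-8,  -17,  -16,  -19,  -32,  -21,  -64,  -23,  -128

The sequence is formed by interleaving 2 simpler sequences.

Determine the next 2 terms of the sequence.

Taking every 2nd term gives 2 separate tracks.
Track A: -8, -16, -32, -64, -128 — geometric with ratio 2.
Track B: -17, -19, -21, -23 — linear: a_n = -15 − 2·n.
Position 10 falls in track B as its term 5, giving -25.
Term 11 comes from track A (its 6th entry): -256.

-25, -256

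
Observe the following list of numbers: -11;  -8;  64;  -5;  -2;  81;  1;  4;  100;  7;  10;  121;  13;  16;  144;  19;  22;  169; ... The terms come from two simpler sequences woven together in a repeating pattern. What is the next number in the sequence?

Positions follow the repeating pattern AAB; grouping by letter gives 2 tracks.
Stream A: -11, -8, -5, -2, 1, 4, 7, 10, 13, 16, 19, 22 (linear: a_n = -14 + 3·n).
Stream B: 64, 81, 100, 121, 144, 169 (perfect squares starting at 8²).
Term 19 comes from stream A (its 13th entry): 25.

25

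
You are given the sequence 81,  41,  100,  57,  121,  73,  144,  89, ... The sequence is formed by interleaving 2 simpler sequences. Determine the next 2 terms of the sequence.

Taking every 2nd term gives 2 separate tracks.
Stream A: 81, 100, 121, 144 — perfect squares starting at 9².
Stream B: 41, 57, 73, 89 — linear: a_n = 25 + 16·n.
Position 9 → stream A, term 5 = 169.
Position 10 → stream B, term 5 = 105.

169, 105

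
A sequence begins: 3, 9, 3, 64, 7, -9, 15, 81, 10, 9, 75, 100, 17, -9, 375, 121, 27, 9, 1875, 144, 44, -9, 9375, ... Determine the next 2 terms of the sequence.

169, 71

Read the sequence 4 terms at a time; column i is its own pattern.
Track A: 3, 7, 10, 17, 27, 44 — each term equals the sum of the previous two.
Track B: 9, -9, 9, -9, 9, -9 — the oscillation 9·(−1)^(n+1).
Track C: 3, 15, 75, 375, 1875, 9375 — geometric with ratio 5.
Track D: 64, 81, 100, 121, 144 — perfect squares starting at 8².
The 24th slot belongs to track D; its 6th term is 169.
Position 25 falls in track A as its term 7, giving 71.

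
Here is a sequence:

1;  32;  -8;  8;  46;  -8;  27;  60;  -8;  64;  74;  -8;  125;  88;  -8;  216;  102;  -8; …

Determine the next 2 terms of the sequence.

343, 116

Split by position mod 3: positions 1, 4, 7, … form one track, and each other residue class forms its own.
Stream A is 1, 8, 27, 64, 125, 216, which is perfect cubes starting at 1³.
Stream B is 32, 46, 60, 74, 88, 102, which is arithmetic, step +14.
Stream C is -8, -8, -8, -8, -8, -8, which is the constant sequence -8.
Term 19 comes from stream A (its 7th entry): 343.
Term 20 comes from stream B (its 7th entry): 116.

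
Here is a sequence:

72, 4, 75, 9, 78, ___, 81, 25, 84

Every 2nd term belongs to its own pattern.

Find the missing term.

The terms cycle through 2 interleaved subsequences.
Subsequence A = 72, 75, 78, 81, 84: arithmetic, step +3.
Subsequence B = 4, 9, ?, 25: the squares 2², 3², 4², ….
Subsequence B's pattern makes the blank 16.

16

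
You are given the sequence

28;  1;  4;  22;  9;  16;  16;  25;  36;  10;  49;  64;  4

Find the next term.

The slot pattern repeats as ABB (period 3), so there are 2 interleaved tracks.
Subsequence A: 28, 22, 16, 10, 4. Arithmetic, step −6.
Subsequence B: 1, 4, 9, 16, 25, 36, 49, 64. Perfect squares starting at 1².
Term 14 comes from subsequence B (its 9th entry): 81.

81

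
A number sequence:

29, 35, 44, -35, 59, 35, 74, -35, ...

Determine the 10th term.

35

The terms cycle through 2 interleaved subsequences.
Track A: 29, 44, 59, 74 — linear: a_n = 14 + 15·n.
Track B: 35, -35, 35, -35 — the oscillation 35·(−1)^(n+1).
Position 10 → track B, term 5 = 35.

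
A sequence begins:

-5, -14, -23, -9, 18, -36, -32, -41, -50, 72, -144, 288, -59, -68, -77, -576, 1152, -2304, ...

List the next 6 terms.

-86, -95, -104, 4608, -9216, 18432

Reading positions in blocks of 6 reveals the pattern AAABBB — 2 tracks woven together.
Stream A is -5, -14, -23, -32, -41, -50, -59, -68, -77, which is linear: a_n = 4 − 9·n.
Stream B is -9, 18, -36, 72, -144, 288, -576, 1152, -2304, which is geometric with ratio -2.
Position 19 falls in stream A as its term 10, giving -86.
Position 20 falls in stream A as its term 11, giving -95.
Position 21 falls in stream A as its term 12, giving -104.
Term 22 comes from stream B (its 10th entry): 4608.
The 23rd slot belongs to stream B; its 11th term is -9216.
Position 24 falls in stream B as its term 12, giving 18432.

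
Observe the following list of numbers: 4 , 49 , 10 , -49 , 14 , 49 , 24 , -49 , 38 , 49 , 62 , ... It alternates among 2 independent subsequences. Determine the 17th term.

262

Split by position mod 2 into 2 tracks.
Subsequence A = 4, 10, 14, 24, 38, 62: Fibonacci-style (each term is the sum of the two before it).
Subsequence B = 49, -49, 49, -49, 49: alternating ±49.
Term 17 comes from subsequence A (its 9th entry): 262.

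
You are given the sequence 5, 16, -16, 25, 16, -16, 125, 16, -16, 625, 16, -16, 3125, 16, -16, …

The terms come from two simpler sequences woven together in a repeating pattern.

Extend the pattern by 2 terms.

15625, 16

The slot pattern repeats as ABB (period 3), so there are 2 interleaved tracks.
Track A: 5, 25, 125, 625, 3125. Powers 5^1, 5^2, 5^3, ….
Track B: 16, -16, 16, -16, 16, -16, 16, -16, 16, -16. Alternating ±16.
Position 16 falls in track A as its term 6, giving 15625.
The 17th slot belongs to track B; its 11th term is 16.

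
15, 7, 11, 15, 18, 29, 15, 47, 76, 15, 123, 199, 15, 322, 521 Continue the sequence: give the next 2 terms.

Reading positions in blocks of 3 reveals the pattern ABB — 2 tracks woven together.
Track A: 15, 15, 15, 15, 15 — always 15.
Track B: 7, 11, 18, 29, 47, 76, 123, 199, 322, 521 — Fibonacci-style (each term is the sum of the two before it).
Position 16 falls in track A as its term 6, giving 15.
Position 17 → track B, term 11 = 843.

15, 843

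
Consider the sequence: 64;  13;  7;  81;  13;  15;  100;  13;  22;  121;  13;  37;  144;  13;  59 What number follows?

169

Read the sequence 3 terms at a time; column i is its own pattern.
Track A = 64, 81, 100, 121, 144: perfect squares starting at 8².
Track B = 13, 13, 13, 13, 13: constant 13.
Track C = 7, 15, 22, 37, 59: each term equals the sum of the previous two.
Position 16 falls in track A as its term 6, giving 169.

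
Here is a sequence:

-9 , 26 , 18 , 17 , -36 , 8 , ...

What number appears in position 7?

72

The terms cycle through 2 interleaved subsequences.
Track A: -9, 18, -36 (geometric, ×-2 each step).
Track B: 26, 17, 8 (arithmetic with common difference −9).
Term 7 comes from track A (its 4th entry): 72.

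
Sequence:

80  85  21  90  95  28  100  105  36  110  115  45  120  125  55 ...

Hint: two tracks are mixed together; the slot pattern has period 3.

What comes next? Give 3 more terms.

Positions follow the repeating pattern AAB; grouping by letter gives 2 tracks.
Stream A: 80, 85, 90, 95, 100, 105, 110, 115, 120, 125 (arithmetic with common difference +5).
Stream B: 21, 28, 36, 45, 55 (triangular numbers starting at T_6).
Term 16 comes from stream A (its 11th entry): 130.
Position 17 falls in stream A as its term 12, giving 135.
Term 18 comes from stream B (its 6th entry): 66.

130, 135, 66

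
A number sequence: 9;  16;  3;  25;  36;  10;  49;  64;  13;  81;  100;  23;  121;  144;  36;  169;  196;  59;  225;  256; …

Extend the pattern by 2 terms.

95, 289

Positions follow the repeating pattern AAB; grouping by letter gives 2 tracks.
Track A: 9, 16, 25, 36, 49, 64, 81, 100, 121, 144, 169, 196, 225, 256. Perfect squares starting at 3².
Track B: 3, 10, 13, 23, 36, 59. A Fibonacci-like recurrence a_n = a_{n-1} + a_{n-2}.
Position 21 falls in track B as its term 7, giving 95.
Position 22 falls in track A as its term 15, giving 289.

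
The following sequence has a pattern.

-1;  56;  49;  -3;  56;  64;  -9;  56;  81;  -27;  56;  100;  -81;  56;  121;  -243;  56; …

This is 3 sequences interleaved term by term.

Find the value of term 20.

56

Taking every 3rd term gives 3 separate tracks.
Track A: -1, -3, -9, -27, -81, -243. Geometric, ×3 each step.
Track B: 56, 56, 56, 56, 56, 56. Always 56.
Track C: 49, 64, 81, 100, 121. The squares 7², 8², 9², ….
Position 20 → track B, term 7 = 56.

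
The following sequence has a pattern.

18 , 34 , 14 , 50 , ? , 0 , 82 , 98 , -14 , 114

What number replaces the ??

Reading positions in blocks of 3 reveals the pattern AAB — 2 tracks woven together.
Subsequence A = 18, 34, 50, ?, 82, 98, 114: arithmetic with common difference +16.
Subsequence B = 14, 0, -14: subtracting 14 each time.
Subsequence A's pattern makes the blank 66.

66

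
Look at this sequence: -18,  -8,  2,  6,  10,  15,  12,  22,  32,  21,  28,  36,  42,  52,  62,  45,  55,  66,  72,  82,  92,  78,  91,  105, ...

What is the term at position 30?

Positions follow the repeating pattern AAABBB; grouping by letter gives 2 tracks.
Stream A is -18, -8, 2, 12, 22, 32, 42, 52, 62, 72, 82, 92, which is adding 10 each time.
Stream B is 6, 10, 15, 21, 28, 36, 45, 55, 66, 78, 91, 105, which is triangular numbers starting at T_3.
Position 30 → stream B, term 15 = 153.

153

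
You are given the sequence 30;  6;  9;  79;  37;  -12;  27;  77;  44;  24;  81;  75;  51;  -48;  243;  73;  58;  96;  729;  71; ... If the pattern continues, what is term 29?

79

Read the sequence 4 terms at a time; column i is its own pattern.
Stream A: 30, 37, 44, 51, 58 — linear: a_n = 23 + 7·n.
Stream B: 6, -12, 24, -48, 96 — geometric, ×-2 each step.
Stream C: 9, 27, 81, 243, 729 — powers of 3.
Stream D: 79, 77, 75, 73, 71 — subtracting 2 each time.
Position 29 → stream A, term 8 = 79.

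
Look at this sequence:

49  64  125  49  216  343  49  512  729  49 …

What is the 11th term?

The slot pattern repeats as ABB (period 3), so there are 2 interleaved tracks.
Stream A: 49, 49, 49, 49. Always 49.
Stream B: 64, 125, 216, 343, 512, 729. The cubes 4³, 5³, 6³, ….
The 11th slot belongs to stream B; its 7th term is 1000.

1000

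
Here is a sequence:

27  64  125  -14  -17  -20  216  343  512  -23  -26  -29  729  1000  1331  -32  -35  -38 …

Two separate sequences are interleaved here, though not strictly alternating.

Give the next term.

Reading positions in blocks of 6 reveals the pattern AAABBB — 2 tracks woven together.
Track A = 27, 64, 125, 216, 343, 512, 729, 1000, 1331: the cubes 3³, 4³, 5³, ….
Track B = -14, -17, -20, -23, -26, -29, -32, -35, -38: arithmetic, step −3.
Position 19 → track A, term 10 = 1728.

1728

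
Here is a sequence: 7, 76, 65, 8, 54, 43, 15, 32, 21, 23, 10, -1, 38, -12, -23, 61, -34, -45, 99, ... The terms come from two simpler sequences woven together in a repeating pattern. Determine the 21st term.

The slot pattern repeats as ABB (period 3), so there are 2 interleaved tracks.
Stream A: 7, 8, 15, 23, 38, 61, 99. Each term equals the sum of the previous two.
Stream B: 76, 65, 54, 43, 32, 21, 10, -1, -12, -23, -34, -45. Subtracting 11 each time.
Position 21 → stream B, term 14 = -67.

-67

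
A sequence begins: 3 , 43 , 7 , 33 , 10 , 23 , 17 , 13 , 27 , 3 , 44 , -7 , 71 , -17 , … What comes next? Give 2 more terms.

115, -27

Split by position mod 2 into 2 tracks.
Subsequence A: 3, 7, 10, 17, 27, 44, 71 — Fibonacci-style (each term is the sum of the two before it).
Subsequence B: 43, 33, 23, 13, 3, -7, -17 — arithmetic, step −10.
Position 15 falls in subsequence A as its term 8, giving 115.
The 16th slot belongs to subsequence B; its 8th term is -27.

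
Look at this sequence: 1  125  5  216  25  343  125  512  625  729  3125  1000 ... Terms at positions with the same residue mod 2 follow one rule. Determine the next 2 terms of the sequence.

Split by position mod 2 into 2 tracks.
Track A: 1, 5, 25, 125, 625, 3125. Successive powers of 5.
Track B: 125, 216, 343, 512, 729, 1000. The cubes 5³, 6³, 7³, ….
Term 13 comes from track A (its 7th entry): 15625.
The 14th slot belongs to track B; its 7th term is 1331.

15625, 1331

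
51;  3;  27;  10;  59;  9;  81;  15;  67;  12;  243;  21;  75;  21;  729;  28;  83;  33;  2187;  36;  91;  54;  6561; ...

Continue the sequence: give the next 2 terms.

Read the sequence 4 terms at a time; column i is its own pattern.
Track A: 51, 59, 67, 75, 83, 91. Arithmetic, step +8.
Track B: 3, 9, 12, 21, 33, 54. A Fibonacci-like recurrence a_n = a_{n-1} + a_{n-2}.
Track C: 27, 81, 243, 729, 2187, 6561. Successive powers of 3.
Track D: 10, 15, 21, 28, 36. The triangular numbers T_4, T_5, ….
The 24th slot belongs to track D; its 6th term is 45.
The 25th slot belongs to track A; its 7th term is 99.

45, 99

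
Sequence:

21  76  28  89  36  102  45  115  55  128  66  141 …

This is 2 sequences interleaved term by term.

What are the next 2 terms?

Split by position mod 2 into 2 tracks.
Track A: 21, 28, 36, 45, 55, 66 — the triangular numbers T_6, T_7, ….
Track B: 76, 89, 102, 115, 128, 141 — adding 13 each time.
Position 13 → track A, term 7 = 78.
The 14th slot belongs to track B; its 7th term is 154.

78, 154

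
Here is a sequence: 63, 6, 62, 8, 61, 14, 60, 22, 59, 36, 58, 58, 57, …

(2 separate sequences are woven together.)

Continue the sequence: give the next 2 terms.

The terms cycle through 2 interleaved subsequences.
Subsequence A is 63, 62, 61, 60, 59, 58, 57, which is linear: a_n = 64 − n.
Subsequence B is 6, 8, 14, 22, 36, 58, which is each term equals the sum of the previous two.
Position 14 → subsequence B, term 7 = 94.
Position 15 falls in subsequence A as its term 8, giving 56.

94, 56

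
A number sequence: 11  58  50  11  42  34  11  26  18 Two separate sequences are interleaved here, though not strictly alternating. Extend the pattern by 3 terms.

11, 10, 2

The slot pattern repeats as ABB (period 3), so there are 2 interleaved tracks.
Track A is 11, 11, 11, which is always 11.
Track B is 58, 50, 42, 34, 26, 18, which is subtracting 8 each time.
Term 10 comes from track A (its 4th entry): 11.
Position 11 → track B, term 7 = 10.
Term 12 comes from track B (its 8th entry): 2.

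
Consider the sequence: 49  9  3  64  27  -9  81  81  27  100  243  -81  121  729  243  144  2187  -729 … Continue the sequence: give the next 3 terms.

Split by position mod 3: positions 1, 4, 7, … form one track, and each other residue class forms its own.
Track A: 49, 64, 81, 100, 121, 144 (perfect squares starting at 7²).
Track B: 9, 27, 81, 243, 729, 2187 (powers 3^2, 3^3, 3^4, …).
Track C: 3, -9, 27, -81, 243, -729 (geometric, ×-3 each step).
Term 19 comes from track A (its 7th entry): 169.
Position 20 falls in track B as its term 7, giving 6561.
Position 21 falls in track C as its term 7, giving 2187.

169, 6561, 2187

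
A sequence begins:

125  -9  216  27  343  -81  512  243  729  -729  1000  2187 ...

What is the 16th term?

19683

Odd-indexed and even-indexed terms follow separate rules.
Track A = 125, 216, 343, 512, 729, 1000: the cubes 5³, 6³, 7³, ….
Track B = -9, 27, -81, 243, -729, 2187: multiplying by -3 each time.
Term 16 comes from track B (its 8th entry): 19683.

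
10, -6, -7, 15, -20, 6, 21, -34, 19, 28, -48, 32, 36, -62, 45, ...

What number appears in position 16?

Split by position mod 3: positions 1, 4, 7, … form one track, and each other residue class forms its own.
Track A: 10, 15, 21, 28, 36 (triangular numbers starting at T_4).
Track B: -6, -20, -34, -48, -62 (arithmetic with common difference −14).
Track C: -7, 6, 19, 32, 45 (adding 13 each time).
Position 16 → track A, term 6 = 45.

45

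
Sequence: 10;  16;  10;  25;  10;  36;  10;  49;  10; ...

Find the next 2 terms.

The terms cycle through 2 interleaved subsequences.
Track A = 10, 10, 10, 10, 10: always 10.
Track B = 16, 25, 36, 49: the squares 4², 5², 6², ….
Position 10 → track B, term 5 = 64.
Position 11 falls in track A as its term 6, giving 10.

64, 10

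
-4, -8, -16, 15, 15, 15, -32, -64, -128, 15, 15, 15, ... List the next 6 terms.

-256, -512, -1024, 15, 15, 15

Positions follow the repeating pattern AAABBB; grouping by letter gives 2 tracks.
Track A: -4, -8, -16, -32, -64, -128 — geometric, ×2 each step.
Track B: 15, 15, 15, 15, 15, 15 — always 15.
Position 13 falls in track A as its term 7, giving -256.
The 14th slot belongs to track A; its 8th term is -512.
Position 15 → track A, term 9 = -1024.
Position 16 → track B, term 7 = 15.
Term 17 comes from track B (its 8th entry): 15.
Position 18 → track B, term 9 = 15.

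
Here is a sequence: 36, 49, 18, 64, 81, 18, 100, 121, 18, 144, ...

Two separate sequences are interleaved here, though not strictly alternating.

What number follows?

Positions follow the repeating pattern AAB; grouping by letter gives 2 tracks.
Subsequence A is 36, 49, 64, 81, 100, 121, 144, which is consecutive squares n² from n = 6.
Subsequence B is 18, 18, 18, which is always 18.
Term 11 comes from subsequence A (its 8th entry): 169.

169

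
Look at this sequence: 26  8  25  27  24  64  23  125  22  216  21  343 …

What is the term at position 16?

729

Odd-indexed and even-indexed terms follow separate rules.
Track A: 26, 25, 24, 23, 22, 21 — subtracting 1 each time.
Track B: 8, 27, 64, 125, 216, 343 — the cubes 2³, 3³, 4³, ….
The 16th slot belongs to track B; its 8th term is 729.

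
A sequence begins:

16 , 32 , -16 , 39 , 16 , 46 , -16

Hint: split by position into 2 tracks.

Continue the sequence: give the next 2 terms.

Odd-indexed and even-indexed terms follow separate rules.
Track A: 16, -16, 16, -16 — alternating ±16.
Track B: 32, 39, 46 — adding 7 each time.
Position 8 falls in track B as its term 4, giving 53.
Position 9 → track A, term 5 = 16.

53, 16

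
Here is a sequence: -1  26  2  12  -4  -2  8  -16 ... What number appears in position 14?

-58

Split by position mod 2 into 2 tracks.
Stream A = -1, 2, -4, 8: multiplying by -2 each time.
Stream B = 26, 12, -2, -16: arithmetic, step −14.
Term 14 comes from stream B (its 7th entry): -58.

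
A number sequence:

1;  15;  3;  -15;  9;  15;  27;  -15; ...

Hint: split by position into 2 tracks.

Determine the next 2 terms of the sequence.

81, 15

Split by position mod 2 into 2 tracks.
Track A is 1, 3, 9, 27, which is multiplying by 3 each time.
Track B is 15, -15, 15, -15, which is the oscillation 15·(−1)^(n+1).
The 9th slot belongs to track A; its 5th term is 81.
Term 10 comes from track B (its 5th entry): 15.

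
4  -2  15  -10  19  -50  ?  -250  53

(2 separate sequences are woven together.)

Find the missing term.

Positions 1, 3, 5, … form one subsequence and positions 2, 4, 6, … form another.
Track A is 4, 15, 19, ?, 53, which is each term equals the sum of the previous two.
Track B is -2, -10, -50, -250, which is a geometric progression (common ratio 5).
Filling track A at index 4 by its rule yields 34.

34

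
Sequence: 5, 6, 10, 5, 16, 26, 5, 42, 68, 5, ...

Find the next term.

110

Positions follow the repeating pattern ABB; grouping by letter gives 2 tracks.
Track A: 5, 5, 5, 5 — constant 5.
Track B: 6, 10, 16, 26, 42, 68 — each term equals the sum of the previous two.
Position 11 → track B, term 7 = 110.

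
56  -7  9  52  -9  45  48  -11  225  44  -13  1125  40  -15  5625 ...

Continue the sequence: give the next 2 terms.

36, -17

Split by position mod 3: positions 1, 4, 7, … form one track, and each other residue class forms its own.
Track A is 56, 52, 48, 44, 40, which is arithmetic, step −4.
Track B is -7, -9, -11, -13, -15, which is linear: a_n = -5 − 2·n.
Track C is 9, 45, 225, 1125, 5625, which is geometric, ×5 each step.
Position 16 → track A, term 6 = 36.
The 17th slot belongs to track B; its 6th term is -17.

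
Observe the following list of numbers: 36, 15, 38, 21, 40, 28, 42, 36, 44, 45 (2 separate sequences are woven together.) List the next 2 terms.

Positions 1, 3, 5, … form one subsequence and positions 2, 4, 6, … form another.
Track A is 36, 38, 40, 42, 44, which is arithmetic, step +2.
Track B is 15, 21, 28, 36, 45, which is triangular numbers n(n+1)/2 for n = 5, 6, ….
Term 11 comes from track A (its 6th entry): 46.
Position 12 → track B, term 6 = 55.

46, 55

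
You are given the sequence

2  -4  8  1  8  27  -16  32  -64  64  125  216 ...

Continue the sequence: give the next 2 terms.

128, -256

The slot pattern repeats as AAABBB (period 6), so there are 2 interleaved tracks.
Track A: 2, -4, 8, -16, 32, -64. Multiplying by -2 each time.
Track B: 1, 8, 27, 64, 125, 216. Perfect cubes starting at 1³.
Position 13 → track A, term 7 = 128.
Position 14 → track A, term 8 = -256.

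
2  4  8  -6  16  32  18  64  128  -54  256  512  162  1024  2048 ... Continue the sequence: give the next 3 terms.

-486, 4096, 8192

Reading positions in blocks of 3 reveals the pattern ABB — 2 tracks woven together.
Track A is 2, -6, 18, -54, 162, which is geometric with ratio -3.
Track B is 4, 8, 16, 32, 64, 128, 256, 512, 1024, 2048, which is powers of 2.
The 16th slot belongs to track A; its 6th term is -486.
Position 17 falls in track B as its term 11, giving 4096.
Position 18 falls in track B as its term 12, giving 8192.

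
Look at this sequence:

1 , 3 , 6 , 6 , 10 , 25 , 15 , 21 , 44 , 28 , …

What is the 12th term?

Reading positions in blocks of 3 reveals the pattern AAB — 2 tracks woven together.
Track A is 1, 3, 6, 10, 15, 21, 28, which is triangular numbers n(n+1)/2 for n = 1, 2, ….
Track B is 6, 25, 44, which is adding 19 each time.
Position 12 → track B, term 4 = 63.

63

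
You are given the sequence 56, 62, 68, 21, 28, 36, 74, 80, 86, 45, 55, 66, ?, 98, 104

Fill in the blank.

92

Positions follow the repeating pattern AAABBB; grouping by letter gives 2 tracks.
Subsequence A: 56, 62, 68, 74, 80, 86, ?, 98, 104 — arithmetic with common difference +6.
Subsequence B: 21, 28, 36, 45, 55, 66 — the triangular numbers T_6, T_7, ….
Subsequence A's pattern makes the blank 92.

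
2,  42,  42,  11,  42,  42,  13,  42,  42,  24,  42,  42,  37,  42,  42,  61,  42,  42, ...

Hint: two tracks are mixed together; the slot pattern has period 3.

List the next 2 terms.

98, 42

Positions follow the repeating pattern ABB; grouping by letter gives 2 tracks.
Stream A is 2, 11, 13, 24, 37, 61, which is Fibonacci-style (each term is the sum of the two before it).
Stream B is 42, 42, 42, 42, 42, 42, 42, 42, 42, 42, 42, 42, which is the constant sequence 42.
The 19th slot belongs to stream A; its 7th term is 98.
Position 20 falls in stream B as its term 13, giving 42.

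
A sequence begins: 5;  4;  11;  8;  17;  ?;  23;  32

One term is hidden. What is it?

16

The terms cycle through 2 interleaved subsequences.
Track A = 5, 11, 17, 23: adding 6 each time.
Track B = 4, 8, ?, 32: powers 2^2, 2^3, 2^4, ….
The gap is track B's term 3; the rule gives 16.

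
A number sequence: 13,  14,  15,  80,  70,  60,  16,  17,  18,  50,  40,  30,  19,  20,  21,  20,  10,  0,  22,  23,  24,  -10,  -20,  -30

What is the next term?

The slot pattern repeats as AAABBB (period 6), so there are 2 interleaved tracks.
Track A: 13, 14, 15, 16, 17, 18, 19, 20, 21, 22, 23, 24 (arithmetic with common difference +1).
Track B: 80, 70, 60, 50, 40, 30, 20, 10, 0, -10, -20, -30 (arithmetic, step −10).
Position 25 falls in track A as its term 13, giving 25.

25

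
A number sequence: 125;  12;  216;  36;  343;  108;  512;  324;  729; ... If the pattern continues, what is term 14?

Taking every 2nd term gives 2 separate tracks.
Stream A: 125, 216, 343, 512, 729 (the cubes 5³, 6³, 7³, …).
Stream B: 12, 36, 108, 324 (multiplying by 3 each time).
Position 14 falls in stream B as its term 7, giving 8748.

8748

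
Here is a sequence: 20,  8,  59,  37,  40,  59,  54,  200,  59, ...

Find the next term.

71

Split by position mod 3 into 3 tracks.
Stream A is 20, 37, 54, which is adding 17 each time.
Stream B is 8, 40, 200, which is geometric with ratio 5.
Stream C is 59, 59, 59, which is constant 59.
Term 10 comes from stream A (its 4th entry): 71.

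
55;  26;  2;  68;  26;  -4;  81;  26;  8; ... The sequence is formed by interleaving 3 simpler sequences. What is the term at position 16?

Taking every 3rd term gives 3 separate tracks.
Track A: 55, 68, 81 (arithmetic, step +13).
Track B: 26, 26, 26 (the constant sequence 26).
Track C: 2, -4, 8 (multiplying by -2 each time).
Position 16 falls in track A as its term 6, giving 120.

120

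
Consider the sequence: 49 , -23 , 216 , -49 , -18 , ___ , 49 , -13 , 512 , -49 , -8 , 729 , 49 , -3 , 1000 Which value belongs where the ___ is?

343

The terms cycle through 3 interleaved subsequences.
Subsequence A: 49, -49, 49, -49, 49 (alternating ±49).
Subsequence B: -23, -18, -13, -8, -3 (arithmetic, step +5).
Subsequence C: 216, ?, 512, 729, 1000 (consecutive cubes n³ from n = 6).
The gap is subsequence C's term 2; the rule gives 343.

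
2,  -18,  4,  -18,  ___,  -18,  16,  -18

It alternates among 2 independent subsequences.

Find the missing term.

8

Split by position mod 2 into 2 tracks.
Track A: 2, 4, ?, 16 (powers of 2).
Track B: -18, -18, -18, -18 (constant -18).
Track A's pattern makes the blank 8.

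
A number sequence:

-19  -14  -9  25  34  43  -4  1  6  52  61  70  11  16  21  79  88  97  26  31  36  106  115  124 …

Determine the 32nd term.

Reading positions in blocks of 6 reveals the pattern AAABBB — 2 tracks woven together.
Track A: -19, -14, -9, -4, 1, 6, 11, 16, 21, 26, 31, 36. Arithmetic, step +5.
Track B: 25, 34, 43, 52, 61, 70, 79, 88, 97, 106, 115, 124. Linear: a_n = 16 + 9·n.
Position 32 falls in track A as its term 17, giving 61.

61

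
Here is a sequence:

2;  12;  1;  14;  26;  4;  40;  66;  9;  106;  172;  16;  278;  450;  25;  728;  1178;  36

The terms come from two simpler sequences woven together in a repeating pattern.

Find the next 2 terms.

Positions follow the repeating pattern AAB; grouping by letter gives 2 tracks.
Track A is 2, 12, 14, 26, 40, 66, 106, 172, 278, 450, 728, 1178, which is each term equals the sum of the previous two.
Track B is 1, 4, 9, 16, 25, 36, which is consecutive squares n² from n = 1.
Position 19 → track A, term 13 = 1906.
Position 20 → track A, term 14 = 3084.

1906, 3084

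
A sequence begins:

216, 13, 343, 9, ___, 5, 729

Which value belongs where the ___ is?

512

Split by position mod 2 into 2 tracks.
Track A: 216, 343, ?, 729 — the cubes 6³, 7³, 8³, ….
Track B: 13, 9, 5 — arithmetic with common difference −4.
The gap is track A's term 3; the rule gives 512.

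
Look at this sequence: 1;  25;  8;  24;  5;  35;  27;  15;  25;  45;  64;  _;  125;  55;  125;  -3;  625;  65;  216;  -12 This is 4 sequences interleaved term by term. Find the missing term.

6

Split by position mod 4: positions 1, 5, 9, … form one track, and each other residue class forms its own.
Subsequence A is 1, 5, 25, 125, 625, which is powers of 5.
Subsequence B is 25, 35, 45, 55, 65, which is arithmetic, step +10.
Subsequence C is 8, 27, 64, 125, 216, which is consecutive cubes n³ from n = 2.
Subsequence D is 24, 15, ?, -3, -12, which is arithmetic, step −9.
So the missing entry in subsequence D is 6.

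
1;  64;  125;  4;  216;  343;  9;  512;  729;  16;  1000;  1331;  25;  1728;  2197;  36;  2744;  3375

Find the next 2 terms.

Reading positions in blocks of 3 reveals the pattern ABB — 2 tracks woven together.
Track A is 1, 4, 9, 16, 25, 36, which is consecutive squares n² from n = 1.
Track B is 64, 125, 216, 343, 512, 729, 1000, 1331, 1728, 2197, 2744, 3375, which is consecutive cubes n³ from n = 4.
Position 19 falls in track A as its term 7, giving 49.
The 20th slot belongs to track B; its 13th term is 4096.

49, 4096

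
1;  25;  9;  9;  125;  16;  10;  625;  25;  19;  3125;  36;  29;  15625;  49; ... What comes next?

48

The terms cycle through 3 interleaved subsequences.
Subsequence A is 1, 9, 10, 19, 29, which is each term equals the sum of the previous two.
Subsequence B is 25, 125, 625, 3125, 15625, which is successive powers of 5.
Subsequence C is 9, 16, 25, 36, 49, which is perfect squares starting at 3².
Position 16 falls in subsequence A as its term 6, giving 48.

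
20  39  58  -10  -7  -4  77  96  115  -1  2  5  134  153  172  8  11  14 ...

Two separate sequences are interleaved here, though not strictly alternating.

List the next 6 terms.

191, 210, 229, 17, 20, 23

Positions follow the repeating pattern AAABBB; grouping by letter gives 2 tracks.
Track A: 20, 39, 58, 77, 96, 115, 134, 153, 172. Linear: a_n = 1 + 19·n.
Track B: -10, -7, -4, -1, 2, 5, 8, 11, 14. Arithmetic with common difference +3.
Position 19 → track A, term 10 = 191.
The 20th slot belongs to track A; its 11th term is 210.
Position 21 falls in track A as its term 12, giving 229.
The 22nd slot belongs to track B; its 10th term is 17.
Term 23 comes from track B (its 11th entry): 20.
The 24th slot belongs to track B; its 12th term is 23.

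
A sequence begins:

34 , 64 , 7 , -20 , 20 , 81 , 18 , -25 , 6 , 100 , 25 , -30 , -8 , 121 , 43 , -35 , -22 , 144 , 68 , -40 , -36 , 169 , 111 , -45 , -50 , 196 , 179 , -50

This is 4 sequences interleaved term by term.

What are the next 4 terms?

The terms cycle through 4 interleaved subsequences.
Subsequence A: 34, 20, 6, -8, -22, -36, -50. Arithmetic with common difference −14.
Subsequence B: 64, 81, 100, 121, 144, 169, 196. Perfect squares starting at 8².
Subsequence C: 7, 18, 25, 43, 68, 111, 179. Each term equals the sum of the previous two.
Subsequence D: -20, -25, -30, -35, -40, -45, -50. Arithmetic, step −5.
Position 29 → subsequence A, term 8 = -64.
Term 30 comes from subsequence B (its 8th entry): 225.
Position 31 → subsequence C, term 8 = 290.
Position 32 falls in subsequence D as its term 8, giving -55.

-64, 225, 290, -55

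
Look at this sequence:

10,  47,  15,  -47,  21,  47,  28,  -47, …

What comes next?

36

Taking every 2nd term gives 2 separate tracks.
Track A = 10, 15, 21, 28: triangular numbers n(n+1)/2 for n = 4, 5, ….
Track B = 47, -47, 47, -47: oscillating between 47 and -47.
Position 9 → track A, term 5 = 36.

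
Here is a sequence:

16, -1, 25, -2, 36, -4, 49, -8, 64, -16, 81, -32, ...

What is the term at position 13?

Odd-indexed and even-indexed terms follow separate rules.
Track A = 16, 25, 36, 49, 64, 81: perfect squares starting at 4².
Track B = -1, -2, -4, -8, -16, -32: geometric with ratio 2.
Position 13 falls in track A as its term 7, giving 100.

100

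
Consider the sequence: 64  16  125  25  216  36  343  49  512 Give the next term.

64

Taking every 2nd term gives 2 separate tracks.
Track A: 64, 125, 216, 343, 512 (consecutive cubes n³ from n = 4).
Track B: 16, 25, 36, 49 (perfect squares starting at 4²).
Position 10 → track B, term 5 = 64.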